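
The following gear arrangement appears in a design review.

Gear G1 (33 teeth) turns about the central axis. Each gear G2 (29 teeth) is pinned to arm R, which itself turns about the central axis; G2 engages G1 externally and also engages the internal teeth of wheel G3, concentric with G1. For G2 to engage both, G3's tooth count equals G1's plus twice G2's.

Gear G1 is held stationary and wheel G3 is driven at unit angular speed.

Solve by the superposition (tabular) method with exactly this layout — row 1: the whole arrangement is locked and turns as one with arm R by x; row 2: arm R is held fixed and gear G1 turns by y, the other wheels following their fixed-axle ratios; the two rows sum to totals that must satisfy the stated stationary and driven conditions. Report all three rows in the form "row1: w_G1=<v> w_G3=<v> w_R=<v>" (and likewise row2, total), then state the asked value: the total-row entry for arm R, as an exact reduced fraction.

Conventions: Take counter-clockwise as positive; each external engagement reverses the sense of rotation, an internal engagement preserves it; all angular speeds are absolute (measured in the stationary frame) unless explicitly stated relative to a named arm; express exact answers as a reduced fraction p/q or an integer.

row1: w_G1=91/124 w_G3=91/124 w_R=91/124
row2: w_G1=-91/124 w_G3=33/124 w_R=0
total: w_G1=0 w_G3=1 w_R=91/124
asked value: 91/124

recognized (axles ride arm R): planetary set, 33/29/91 teeth
row 1 (train locked, turned with arm): all members turn x
row 2 (arm held, sun turns y): ω_ring = −(33/91)·y, ω_arm = 0
boundary: total ω_sun = x + y = 0 and total ω_ring = x − (33/91)·y = 1  ⇒  y = -91/124, x = 91/124
row 2 ring = −(33/91)·(-91/124) = 33/124
totals (row 1 + row 2): sun 91/124 + (-91/124) = 0, ring 91/124 + 33/124 = 1, arm 91/124 + 0 = 91/124
asked cell (total, arm) = 91/124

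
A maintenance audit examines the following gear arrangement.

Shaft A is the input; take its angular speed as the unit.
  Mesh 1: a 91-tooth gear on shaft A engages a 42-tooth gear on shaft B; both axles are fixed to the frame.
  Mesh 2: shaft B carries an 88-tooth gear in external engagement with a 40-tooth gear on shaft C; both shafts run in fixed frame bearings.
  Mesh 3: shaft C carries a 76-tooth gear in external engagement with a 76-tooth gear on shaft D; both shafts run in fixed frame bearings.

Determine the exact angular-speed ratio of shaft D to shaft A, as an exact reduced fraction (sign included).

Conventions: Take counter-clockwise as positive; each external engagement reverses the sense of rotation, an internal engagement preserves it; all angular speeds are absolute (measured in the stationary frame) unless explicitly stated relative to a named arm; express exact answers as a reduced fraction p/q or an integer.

class = fixed-axis compound train [3 meshes; 3 ratios multiply, 3 sense flips]
mesh 1 [91T→42T]: running ratio 13/6, sense −
mesh 2 [88T→40T]: running ratio 143/30, sense +
mesh 3 [76T→76T]: running ratio 143/30, sense −
ω_out/ω_in = -143/30

-143/30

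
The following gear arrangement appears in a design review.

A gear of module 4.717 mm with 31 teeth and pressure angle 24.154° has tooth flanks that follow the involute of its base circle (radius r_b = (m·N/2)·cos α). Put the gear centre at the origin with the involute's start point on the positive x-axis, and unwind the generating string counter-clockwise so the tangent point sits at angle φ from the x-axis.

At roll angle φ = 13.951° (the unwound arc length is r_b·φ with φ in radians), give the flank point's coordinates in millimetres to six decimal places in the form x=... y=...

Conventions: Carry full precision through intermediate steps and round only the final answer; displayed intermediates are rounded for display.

topology: single-mesh involute geometry — m = 4.717, N = 31
pitch radius r_p = m·N/2 = 4.717·31/2 = 73.113500
base radius r_b = r_p·cos α = 73.113500·cos 24.154° = 66.712335
roll angle φ = 13.951° = 0.24349088 rad
x = r_b·(cos φ + φ·sin φ) = 68.660733
y = r_b·(sin φ − φ·cos φ) = 0.319121

x=68.660733 y=0.319121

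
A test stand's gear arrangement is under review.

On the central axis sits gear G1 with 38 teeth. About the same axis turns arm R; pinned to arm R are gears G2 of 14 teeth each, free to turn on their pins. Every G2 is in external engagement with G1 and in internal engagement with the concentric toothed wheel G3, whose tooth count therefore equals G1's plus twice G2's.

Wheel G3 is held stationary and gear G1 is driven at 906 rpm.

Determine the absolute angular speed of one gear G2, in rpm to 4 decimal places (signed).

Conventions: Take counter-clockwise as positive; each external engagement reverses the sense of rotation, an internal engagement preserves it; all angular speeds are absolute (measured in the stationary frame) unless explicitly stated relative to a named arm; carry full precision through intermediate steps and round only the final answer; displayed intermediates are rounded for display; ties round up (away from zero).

planetary set (38T centre, 14T on arm, 66T internal) — Willis relation
normalise by the input: solve with ω_sun = 1, then scale by 906 rpm
ring teeth: 38 + 2·14 = 66
38(ω_sun−ω_arm) = −66(ω_ring−ω_arm),  ω_ring = 0, ω_sun = 1
38(1−ω_arm) = −66(0−ω_arm)  ⇒  104·ω_arm = 38  ⇒  ω_arm = 19/52
sun–planet mesh: 38·(1−19/52) = −14·(ω_p−ω_arm)  ⇒  ω_p−ω_arm = -627/364
ω_p = 19/52 − 627/364 = -19/14
scale: ω_p = -19/14 × 906 rpm = -1229.5714 rpm

-1229.5714 rpm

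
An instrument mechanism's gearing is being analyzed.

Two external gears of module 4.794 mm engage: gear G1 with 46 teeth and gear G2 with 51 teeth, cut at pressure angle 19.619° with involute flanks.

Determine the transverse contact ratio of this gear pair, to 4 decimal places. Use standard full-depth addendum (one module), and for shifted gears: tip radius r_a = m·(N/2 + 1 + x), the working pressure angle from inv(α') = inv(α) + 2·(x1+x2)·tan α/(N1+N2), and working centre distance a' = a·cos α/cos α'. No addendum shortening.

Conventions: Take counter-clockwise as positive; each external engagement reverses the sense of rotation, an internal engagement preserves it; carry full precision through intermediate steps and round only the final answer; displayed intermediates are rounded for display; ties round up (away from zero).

class = single-mesh tooth geometry [involute pair 46T × 51T, m = 4.794]
base radii: r_b1 = 103.860868, r_b2 = 115.150092
tip radii: r_a1 = 115.056000, r_a2 = 127.041000
no profile shift: α' = α, a' = a
action lengths: √(r_a1²−r_b1²) = 49.505589, √(r_a2²−r_b2²) = 53.664438
base pitch p_b = π·m·cos α = 14.186458
CR = (49.505589 + 53.664438 − 232.509000·sin 19.61900°)/14.186458 = 1.769426
contact ratio ≈ 1.7694

1.7694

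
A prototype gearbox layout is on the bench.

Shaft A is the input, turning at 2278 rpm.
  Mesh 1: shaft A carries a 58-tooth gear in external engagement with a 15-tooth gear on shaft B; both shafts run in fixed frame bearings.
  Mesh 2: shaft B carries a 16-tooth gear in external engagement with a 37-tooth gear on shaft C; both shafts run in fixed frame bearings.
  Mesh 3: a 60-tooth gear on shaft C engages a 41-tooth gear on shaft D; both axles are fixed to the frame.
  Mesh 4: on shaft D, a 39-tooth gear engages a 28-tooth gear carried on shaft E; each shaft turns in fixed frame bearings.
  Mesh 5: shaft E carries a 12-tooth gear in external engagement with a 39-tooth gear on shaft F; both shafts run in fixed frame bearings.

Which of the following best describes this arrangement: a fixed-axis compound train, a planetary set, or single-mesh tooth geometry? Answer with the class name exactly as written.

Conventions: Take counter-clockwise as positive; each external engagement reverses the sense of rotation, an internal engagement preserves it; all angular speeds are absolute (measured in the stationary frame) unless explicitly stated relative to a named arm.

fixed-axis compound train

class = fixed-axis compound train [5 meshes; 5 ratios multiply, 5 sense flips]
classification: fixed-axis compound train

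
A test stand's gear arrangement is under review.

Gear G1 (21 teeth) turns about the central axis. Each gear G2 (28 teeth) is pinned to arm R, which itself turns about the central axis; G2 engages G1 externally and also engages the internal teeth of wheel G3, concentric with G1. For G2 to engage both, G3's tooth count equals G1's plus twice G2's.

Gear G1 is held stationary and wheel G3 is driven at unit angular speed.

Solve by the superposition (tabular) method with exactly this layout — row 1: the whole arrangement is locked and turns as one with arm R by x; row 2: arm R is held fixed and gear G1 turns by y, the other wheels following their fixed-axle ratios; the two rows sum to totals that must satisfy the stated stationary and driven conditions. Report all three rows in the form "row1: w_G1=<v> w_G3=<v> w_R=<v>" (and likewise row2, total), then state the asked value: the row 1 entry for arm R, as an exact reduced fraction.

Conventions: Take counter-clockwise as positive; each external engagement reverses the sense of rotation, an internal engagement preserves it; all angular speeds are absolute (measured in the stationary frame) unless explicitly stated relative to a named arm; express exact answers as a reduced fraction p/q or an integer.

class = planetary set [G3 = 21+2·28 = 77; Willis about the carrier]
row 1 (train locked, turned with arm): all members turn x
row 2: sun turns y, ring = −(21/77)·y, arm 0
boundary: total ω_sun = x + y = 0 and total ω_ring = x − (21/77)·y = 1  ⇒  y = -11/14, x = 11/14
row 2 ring = −(21/77)·(-11/14) = 3/14
totals (row 1 + row 2): sun 11/14 + (-11/14) = 0, ring 11/14 + 3/14 = 1, arm 11/14 + 0 = 11/14
asked cell (row1, arm) = 11/14

row1: w_G1=11/14 w_G3=11/14 w_R=11/14
row2: w_G1=-11/14 w_G3=3/14 w_R=0
total: w_G1=0 w_G3=1 w_R=11/14
asked value: 11/14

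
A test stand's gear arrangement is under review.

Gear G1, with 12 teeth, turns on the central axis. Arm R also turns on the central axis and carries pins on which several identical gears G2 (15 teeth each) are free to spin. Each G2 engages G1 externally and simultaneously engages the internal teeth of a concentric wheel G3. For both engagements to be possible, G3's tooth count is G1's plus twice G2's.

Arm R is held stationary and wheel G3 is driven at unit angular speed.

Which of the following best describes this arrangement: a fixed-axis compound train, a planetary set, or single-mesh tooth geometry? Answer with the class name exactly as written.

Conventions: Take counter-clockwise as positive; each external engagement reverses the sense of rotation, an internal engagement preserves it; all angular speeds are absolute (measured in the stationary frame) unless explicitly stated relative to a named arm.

planetary set

planetary set (12T centre, 15T on arm, 42T internal) — Willis relation
classification: planetary set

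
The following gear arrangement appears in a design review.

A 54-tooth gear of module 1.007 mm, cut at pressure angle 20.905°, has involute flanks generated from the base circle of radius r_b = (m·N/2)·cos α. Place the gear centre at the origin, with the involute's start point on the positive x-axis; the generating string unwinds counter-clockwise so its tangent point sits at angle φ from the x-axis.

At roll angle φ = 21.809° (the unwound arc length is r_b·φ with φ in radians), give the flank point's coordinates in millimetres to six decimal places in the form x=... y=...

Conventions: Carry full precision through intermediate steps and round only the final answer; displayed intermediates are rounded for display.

topology: single-mesh involute geometry — m = 1.007, N = 54
pitch radius r_p = m·N/2 = 1.007·54/2 = 27.189000
base radius r_b = r_p·cos α = 27.189000·cos 20.905° = 25.399239
roll angle φ = 21.809° = 0.38063886 rad
x = r_b·(cos φ + φ·sin φ) = 27.173122
y = r_b·(sin φ − φ·cos φ) = 0.460186

x=27.173122 y=0.460186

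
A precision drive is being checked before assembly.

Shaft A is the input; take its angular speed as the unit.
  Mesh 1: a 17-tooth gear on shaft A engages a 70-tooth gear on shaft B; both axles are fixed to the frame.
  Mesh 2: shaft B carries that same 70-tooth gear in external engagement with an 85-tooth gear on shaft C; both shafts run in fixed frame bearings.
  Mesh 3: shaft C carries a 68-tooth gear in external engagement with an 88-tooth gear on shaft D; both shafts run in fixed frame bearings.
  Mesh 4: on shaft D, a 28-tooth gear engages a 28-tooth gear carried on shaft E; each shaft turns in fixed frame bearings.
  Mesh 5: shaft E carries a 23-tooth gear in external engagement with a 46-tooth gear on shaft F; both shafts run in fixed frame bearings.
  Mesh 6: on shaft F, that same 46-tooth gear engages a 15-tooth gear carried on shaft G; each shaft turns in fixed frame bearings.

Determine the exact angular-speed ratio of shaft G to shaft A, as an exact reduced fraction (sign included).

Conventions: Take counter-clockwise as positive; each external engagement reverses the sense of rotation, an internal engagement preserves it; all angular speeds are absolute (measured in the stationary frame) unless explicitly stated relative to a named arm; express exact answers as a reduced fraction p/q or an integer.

391/1650

class = fixed-axis compound train [6 meshes; 6 ratios multiply, 6 sense flips]
mesh 1 [17T→70T]: running ratio 17/70, sense −
mesh 2 [70T→85T]: running ratio 1/5, sense +
mesh 3 [68T→88T]: running ratio 17/110, sense −
mesh 4 [28T→28T]: running ratio 17/110, sense +
mesh 5 [23T→46T]: running ratio 17/220, sense −
mesh 6 [46T→15T]: running ratio 391/1650, sense +
ω_out/ω_in = 391/1650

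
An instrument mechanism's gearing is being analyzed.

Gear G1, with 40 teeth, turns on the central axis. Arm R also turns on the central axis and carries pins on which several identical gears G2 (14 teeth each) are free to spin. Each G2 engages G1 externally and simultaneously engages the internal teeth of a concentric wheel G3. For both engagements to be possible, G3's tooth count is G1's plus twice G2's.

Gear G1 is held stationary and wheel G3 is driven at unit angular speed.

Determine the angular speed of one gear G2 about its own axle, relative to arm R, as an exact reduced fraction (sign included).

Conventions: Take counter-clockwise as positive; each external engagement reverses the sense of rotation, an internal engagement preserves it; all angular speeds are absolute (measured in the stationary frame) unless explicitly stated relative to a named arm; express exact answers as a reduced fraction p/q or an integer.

340/189

recognized (axles ride arm R): planetary set, 40/14/68 teeth
ring teeth: 40 + 2·14 = 68
40(ω_sun−ω_arm) = −68(ω_ring−ω_arm),  ω_sun = 0, ω_ring = 1
40(0−ω_arm) = −68(1−ω_arm)  ⇒  108·ω_arm = 68  ⇒  ω_arm = 17/27
sun–planet mesh: 40·(0−17/27) = −14·(ω_p−ω_arm)  ⇒  ω_p−ω_arm = 340/189
exact speed ratio = 340/189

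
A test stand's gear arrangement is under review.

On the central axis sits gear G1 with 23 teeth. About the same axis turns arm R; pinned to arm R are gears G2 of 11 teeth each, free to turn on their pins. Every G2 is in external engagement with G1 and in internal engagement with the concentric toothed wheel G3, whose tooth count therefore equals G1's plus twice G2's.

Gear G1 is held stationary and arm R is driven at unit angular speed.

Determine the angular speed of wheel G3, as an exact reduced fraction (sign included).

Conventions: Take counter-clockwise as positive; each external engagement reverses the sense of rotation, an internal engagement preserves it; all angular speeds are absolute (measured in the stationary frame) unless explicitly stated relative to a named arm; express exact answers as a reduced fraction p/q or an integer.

68/45

planetary set (23T centre, 11T on arm, 45T internal) — Willis relation
ring teeth: 23 + 2·11 = 45
23(ω_sun−ω_arm) = −45(ω_ring−ω_arm),  ω_sun = 0, ω_arm = 1
ω_ring = 1 − (23/45)(0−1) = 68/45
exact speed ratio = 68/45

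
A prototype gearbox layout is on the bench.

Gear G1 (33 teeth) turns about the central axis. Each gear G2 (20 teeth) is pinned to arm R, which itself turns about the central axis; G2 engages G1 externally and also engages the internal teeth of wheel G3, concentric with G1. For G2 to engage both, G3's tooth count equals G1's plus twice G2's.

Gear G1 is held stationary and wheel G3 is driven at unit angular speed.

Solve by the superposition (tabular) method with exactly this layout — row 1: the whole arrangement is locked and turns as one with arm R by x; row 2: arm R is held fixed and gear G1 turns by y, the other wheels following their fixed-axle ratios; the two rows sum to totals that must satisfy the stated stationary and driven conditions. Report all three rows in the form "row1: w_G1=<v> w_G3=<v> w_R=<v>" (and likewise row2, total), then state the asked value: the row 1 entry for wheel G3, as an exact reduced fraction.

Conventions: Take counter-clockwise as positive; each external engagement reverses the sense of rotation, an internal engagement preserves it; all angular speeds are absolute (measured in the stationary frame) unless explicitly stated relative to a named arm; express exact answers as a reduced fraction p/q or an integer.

planetary set (33T centre, 20T on arm, 73T internal) — Willis relation
row 1: whole set turns with the arm by x
row 2: sun turns y, ring = −(33/73)·y, arm 0
boundary: total ω_sun = x + y = 0 and total ω_ring = x − (33/73)·y = 1  ⇒  y = -73/106, x = 73/106
row 2 ring = −(33/73)·(-73/106) = 33/106
totals (row 1 + row 2): sun 73/106 + (-73/106) = 0, ring 73/106 + 33/106 = 1, arm 73/106 + 0 = 73/106
asked cell (row1, ring) = 73/106

row1: w_G1=73/106 w_G3=73/106 w_R=73/106
row2: w_G1=-73/106 w_G3=33/106 w_R=0
total: w_G1=0 w_G3=1 w_R=73/106
asked value: 73/106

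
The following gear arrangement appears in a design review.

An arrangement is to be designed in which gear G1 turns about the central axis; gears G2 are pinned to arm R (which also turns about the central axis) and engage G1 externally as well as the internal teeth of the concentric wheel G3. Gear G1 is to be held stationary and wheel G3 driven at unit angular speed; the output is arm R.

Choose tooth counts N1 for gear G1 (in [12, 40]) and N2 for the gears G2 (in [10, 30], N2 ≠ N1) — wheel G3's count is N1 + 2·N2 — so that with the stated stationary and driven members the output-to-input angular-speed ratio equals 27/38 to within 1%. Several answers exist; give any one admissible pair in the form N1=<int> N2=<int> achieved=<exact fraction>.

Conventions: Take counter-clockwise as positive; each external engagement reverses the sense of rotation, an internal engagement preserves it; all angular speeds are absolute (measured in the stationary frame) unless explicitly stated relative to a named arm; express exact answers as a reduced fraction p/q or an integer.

N1=22 N2=16 achieved=27/38

topology: planetary set — design target 27/38, arm = carrier (Willis)
Willis with ω_sun = 0: ω_arm/ω_ring = N3/(N1+N3); set equal to 27/38  ⇒  N3/N1 = (27/38)/(1 − 27/38) = 27/11
N3 = N1 + 2·N2  ⇒  N2/N1 = (N3/N1 − 1)/2 = (27/11 − 1)/2 = 8/11
smallest multiple with N1 ≥ 12 and N2 ≥ 10: k = 2  ⇒  N1 = 2·11 = 22, N2 = 2·8 = 16 (N1 ≤ 40, N2 ≤ 30, N2 ≠ N1 ✓), N3 = 22 + 2·16 = 54
check: N3/(N1+N3) with N1 = 22, N3 = 54 gives 27/38; |achieved − target| = 0 ≤ 27/3800 ✓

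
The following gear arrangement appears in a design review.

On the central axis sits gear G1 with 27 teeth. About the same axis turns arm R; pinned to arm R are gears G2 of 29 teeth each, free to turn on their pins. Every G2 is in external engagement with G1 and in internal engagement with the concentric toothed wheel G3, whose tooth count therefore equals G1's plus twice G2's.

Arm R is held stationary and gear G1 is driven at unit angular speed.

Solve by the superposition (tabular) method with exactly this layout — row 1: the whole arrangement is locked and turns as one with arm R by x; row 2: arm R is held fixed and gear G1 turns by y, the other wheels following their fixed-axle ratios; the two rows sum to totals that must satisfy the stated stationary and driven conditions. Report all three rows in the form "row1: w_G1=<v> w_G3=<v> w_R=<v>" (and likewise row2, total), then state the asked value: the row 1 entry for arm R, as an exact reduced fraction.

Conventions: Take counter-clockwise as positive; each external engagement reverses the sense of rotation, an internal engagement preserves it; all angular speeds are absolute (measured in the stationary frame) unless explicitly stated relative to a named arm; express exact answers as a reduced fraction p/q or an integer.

class = planetary set [G3 = 27+2·29 = 85; Willis about the carrier]
superposition row 1 [locked train]: every member turns x
row 2 (arm held, sun turns y): ω_ring = −(27/85)·y, ω_arm = 0
boundary: total ω_arm = x = 0 and total ω_sun = x + y = 1  ⇒  y = 1, x = 0
row 2 ring = −(27/85)·1 = -27/85
totals (row 1 + row 2): sun 0 + 1 = 1, ring 0 + (-27/85) = -27/85, arm 0 + 0 = 0
asked cell (row1, arm) = 0

row1: w_G1=0 w_G3=0 w_R=0
row2: w_G1=1 w_G3=-27/85 w_R=0
total: w_G1=1 w_G3=-27/85 w_R=0
asked value: 0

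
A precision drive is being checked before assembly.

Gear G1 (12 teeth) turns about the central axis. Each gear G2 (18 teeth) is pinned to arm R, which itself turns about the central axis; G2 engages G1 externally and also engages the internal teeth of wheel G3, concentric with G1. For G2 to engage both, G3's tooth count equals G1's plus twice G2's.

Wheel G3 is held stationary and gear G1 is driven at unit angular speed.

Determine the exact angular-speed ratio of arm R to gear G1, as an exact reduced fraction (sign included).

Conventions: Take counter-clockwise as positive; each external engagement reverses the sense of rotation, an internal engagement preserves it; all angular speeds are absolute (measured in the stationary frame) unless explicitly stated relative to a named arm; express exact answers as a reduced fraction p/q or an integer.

1/5

topology: planetary set — G1 12T / G2 18T / G3 48T, arm = carrier (Willis)
ring teeth: 12 + 2·18 = 48
12(ω_sun−ω_arm) = −48(ω_ring−ω_arm),  ω_ring = 0, ω_sun = 1
12(1−ω_arm) = −48(0−ω_arm)  ⇒  60·ω_arm = 12  ⇒  ω_arm = 1/5
ω_out/ω_in = 1/5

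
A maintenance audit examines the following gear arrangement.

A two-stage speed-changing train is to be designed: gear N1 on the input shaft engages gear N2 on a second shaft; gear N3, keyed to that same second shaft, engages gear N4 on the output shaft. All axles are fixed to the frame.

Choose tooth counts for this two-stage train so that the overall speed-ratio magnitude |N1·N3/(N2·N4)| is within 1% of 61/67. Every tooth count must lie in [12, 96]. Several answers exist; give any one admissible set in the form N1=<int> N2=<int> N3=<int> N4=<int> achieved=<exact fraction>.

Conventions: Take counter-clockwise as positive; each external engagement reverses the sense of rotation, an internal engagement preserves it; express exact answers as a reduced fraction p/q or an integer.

topology: fixed-axis compound train — 2 stages, target 61/67
target = 61/67 in lowest terms: an exact hit needs N1·N3 = k·61 and N2·N4 = k·67 for one integer k, every count in [12, 96]; additionally prefer no 1:1 stage (N1 ≠ N2, N3 ≠ N4)
k = 1…11: no 1:1-free in-range split of k·61 and k·67 into factor pairs; take k = 12
k = 12: N1·N3 = 732 = 12·61, N2·N4 = 804 = 67·12
achieved = 12·61/(67·12) = 61/67; |achieved − target| = 0 ≤ 61/6700 ✓

N1=12 N2=67 N3=61 N4=12 achieved=61/67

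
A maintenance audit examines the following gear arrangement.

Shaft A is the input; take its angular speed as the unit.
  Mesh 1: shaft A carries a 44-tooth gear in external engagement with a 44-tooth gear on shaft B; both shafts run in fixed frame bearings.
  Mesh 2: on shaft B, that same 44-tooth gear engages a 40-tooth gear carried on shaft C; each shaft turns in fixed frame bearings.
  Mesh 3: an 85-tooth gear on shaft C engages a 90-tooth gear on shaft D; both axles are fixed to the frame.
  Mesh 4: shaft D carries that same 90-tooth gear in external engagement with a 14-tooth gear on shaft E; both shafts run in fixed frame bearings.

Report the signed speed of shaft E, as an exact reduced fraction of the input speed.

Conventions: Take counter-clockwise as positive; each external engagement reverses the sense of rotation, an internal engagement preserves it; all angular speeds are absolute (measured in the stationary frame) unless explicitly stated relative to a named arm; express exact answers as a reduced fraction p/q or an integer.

187/28

4-mesh fixed-axis compound train (all bearings frame-fixed)
mesh 1 [44T→44T]: |ω|/ω_in = 1×44/44 = 1, sense flips to −
mesh 2 [44T→40T]: |ω|/ω_in = 1×44/40 = 11/10, sense flips to +
mesh 3 [85T→90T]: |ω|/ω_in = (11/10)×85/90 = 187/180, sense flips to −
mesh 4 [90T→14T]: |ω|/ω_in = (187/180)×90/14 = 187/28, sense flips to +
signed output speed (× input speed) = 187/28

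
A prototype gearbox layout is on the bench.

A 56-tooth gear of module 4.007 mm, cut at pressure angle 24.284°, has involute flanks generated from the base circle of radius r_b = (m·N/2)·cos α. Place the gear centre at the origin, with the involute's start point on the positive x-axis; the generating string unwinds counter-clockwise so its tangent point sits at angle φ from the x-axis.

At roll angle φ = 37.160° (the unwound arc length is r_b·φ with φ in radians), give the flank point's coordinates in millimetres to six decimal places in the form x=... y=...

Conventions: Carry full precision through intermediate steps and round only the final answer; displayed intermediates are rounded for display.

recognized (one wheel, involute flank): single-mesh tooth geometry, m = 4.007, N = 56
pitch radius r_p = m·N/2 = 4.007·56/2 = 112.196000
base radius r_b = r_p·cos α = 112.196000·cos 24.284° = 102.268691
roll angle φ = 37.160° = 0.64856435 rad
x = r_b·(cos φ + φ·sin φ) = 121.568071
y = r_b·(sin φ − φ·cos φ) = 8.914593

x=121.568071 y=8.914593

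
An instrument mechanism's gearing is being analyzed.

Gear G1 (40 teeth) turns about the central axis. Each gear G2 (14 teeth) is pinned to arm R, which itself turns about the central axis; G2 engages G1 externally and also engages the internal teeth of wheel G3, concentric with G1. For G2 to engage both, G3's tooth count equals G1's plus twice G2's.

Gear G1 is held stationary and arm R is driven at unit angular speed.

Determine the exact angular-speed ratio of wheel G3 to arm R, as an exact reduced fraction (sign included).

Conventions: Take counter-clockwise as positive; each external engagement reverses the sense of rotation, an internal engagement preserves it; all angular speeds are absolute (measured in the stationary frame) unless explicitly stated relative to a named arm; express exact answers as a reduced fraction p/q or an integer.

class = planetary set [G3 = 40+2·14 = 68; Willis about the carrier]
ring teeth: 40 + 2·14 = 68
40(ω_sun−ω_arm) = −68(ω_ring−ω_arm),  ω_sun = 0, ω_arm = 1
ω_ring = 1 − (40/68)(0−1) = 27/17
ω_out/ω_in = 27/17

27/17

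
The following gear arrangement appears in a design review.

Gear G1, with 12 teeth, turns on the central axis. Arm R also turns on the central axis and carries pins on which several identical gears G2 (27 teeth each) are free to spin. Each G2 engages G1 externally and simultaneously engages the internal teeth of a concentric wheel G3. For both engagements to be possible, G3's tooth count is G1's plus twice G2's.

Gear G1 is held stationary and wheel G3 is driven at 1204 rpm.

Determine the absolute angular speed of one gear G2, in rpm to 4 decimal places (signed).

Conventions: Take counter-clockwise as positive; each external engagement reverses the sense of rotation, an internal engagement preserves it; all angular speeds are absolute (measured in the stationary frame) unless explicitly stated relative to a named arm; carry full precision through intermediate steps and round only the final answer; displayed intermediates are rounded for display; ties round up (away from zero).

+1471.5556 rpm

class = planetary set [G3 = 12+2·27 = 66; Willis about the carrier]
normalise by the input: solve with ω_ring = 1, then scale by 1204 rpm
ring teeth: 12 + 2·27 = 66
12(ω_sun−ω_arm) = −66(ω_ring−ω_arm),  ω_sun = 0, ω_ring = 1
12(0−ω_arm) = −66(1−ω_arm)  ⇒  78·ω_arm = 66  ⇒  ω_arm = 11/13
sun–planet mesh: 12·(0−11/13) = −27·(ω_p−ω_arm)  ⇒  ω_p−ω_arm = 44/117
ω_p = 11/13 + 44/117 = 11/9
scale: ω_p = 11/9 × 1204 rpm = +1471.5556 rpm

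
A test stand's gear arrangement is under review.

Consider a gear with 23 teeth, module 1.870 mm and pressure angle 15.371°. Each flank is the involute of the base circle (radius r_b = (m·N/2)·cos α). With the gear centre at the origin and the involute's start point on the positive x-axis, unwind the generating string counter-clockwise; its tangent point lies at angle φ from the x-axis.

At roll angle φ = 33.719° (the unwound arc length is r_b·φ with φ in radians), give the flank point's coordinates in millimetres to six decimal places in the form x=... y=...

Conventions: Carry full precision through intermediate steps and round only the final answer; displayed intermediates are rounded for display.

recognized (one wheel, involute flank): single-mesh tooth geometry, m = 1.870, N = 23
pitch radius r_p = m·N/2 = 1.870·23/2 = 21.505000
base radius r_b = r_p·cos α = 21.505000·cos 15.371° = 20.735759
roll angle φ = 33.719° = 0.58850757 rad
x = r_b·(cos φ + φ·sin φ) = 24.021601
y = r_b·(sin φ − φ·cos φ) = 1.360624

x=24.021601 y=1.360624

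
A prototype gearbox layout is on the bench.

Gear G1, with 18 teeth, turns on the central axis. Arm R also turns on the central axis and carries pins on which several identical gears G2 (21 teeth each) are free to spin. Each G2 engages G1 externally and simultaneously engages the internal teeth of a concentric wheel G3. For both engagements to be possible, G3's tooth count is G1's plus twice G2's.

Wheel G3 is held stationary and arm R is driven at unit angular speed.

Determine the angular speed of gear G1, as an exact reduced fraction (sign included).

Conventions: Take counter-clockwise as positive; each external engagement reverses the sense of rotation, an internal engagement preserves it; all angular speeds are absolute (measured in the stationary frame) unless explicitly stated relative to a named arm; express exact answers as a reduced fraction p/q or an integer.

13/3

class = planetary set [G3 = 18+2·21 = 60; Willis about the carrier]
ring teeth: 18 + 2·21 = 60
18(ω_sun−ω_arm) = −60(ω_ring−ω_arm),  ω_ring = 0, ω_arm = 1
ω_sun = 1 − (60/18)(0−1) = 13/3
exact speed ratio = 13/3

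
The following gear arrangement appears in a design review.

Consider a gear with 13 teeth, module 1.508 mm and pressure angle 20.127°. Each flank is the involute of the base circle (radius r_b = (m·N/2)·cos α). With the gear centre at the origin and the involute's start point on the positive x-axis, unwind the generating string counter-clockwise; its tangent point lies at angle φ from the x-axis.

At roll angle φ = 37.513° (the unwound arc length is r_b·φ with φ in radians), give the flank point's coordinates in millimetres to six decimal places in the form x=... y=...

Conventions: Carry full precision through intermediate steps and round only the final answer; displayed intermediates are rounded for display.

topology: single-mesh involute geometry — m = 1.508, N = 13
pitch radius r_p = m·N/2 = 1.508·13/2 = 9.802000
base radius r_b = r_p·cos α = 9.802000·cos 20.127° = 9.203413
roll angle φ = 37.513° = 0.65472536 rad
x = r_b·(cos φ + φ·sin φ) = 10.969591
y = r_b·(sin φ − φ·cos φ) = 0.824656

x=10.969591 y=0.824656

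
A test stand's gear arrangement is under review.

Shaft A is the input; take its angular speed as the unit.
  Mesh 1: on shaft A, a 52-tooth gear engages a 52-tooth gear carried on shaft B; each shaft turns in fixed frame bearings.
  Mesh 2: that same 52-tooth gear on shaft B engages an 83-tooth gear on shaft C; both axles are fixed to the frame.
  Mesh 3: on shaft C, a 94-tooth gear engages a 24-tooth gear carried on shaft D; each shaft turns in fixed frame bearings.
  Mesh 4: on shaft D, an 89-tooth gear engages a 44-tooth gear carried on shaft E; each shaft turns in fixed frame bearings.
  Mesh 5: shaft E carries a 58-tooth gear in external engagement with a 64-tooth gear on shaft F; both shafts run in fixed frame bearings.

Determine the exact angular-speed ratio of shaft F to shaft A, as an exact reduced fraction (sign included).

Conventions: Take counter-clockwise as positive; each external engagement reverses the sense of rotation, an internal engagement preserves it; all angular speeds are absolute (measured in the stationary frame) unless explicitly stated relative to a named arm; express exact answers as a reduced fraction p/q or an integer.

-1576991/350592

class = fixed-axis compound train [5 meshes; 5 ratios multiply, 5 sense flips]
mesh 1 [52T→52T]: running ratio 1, sense −
mesh 2 [52T→83T]: running ratio 52/83, sense +
mesh 3 [94T→24T]: running ratio 611/249, sense −
mesh 4 [89T→44T]: running ratio 54379/10956, sense +
mesh 5 [58T→64T]: running ratio 1576991/350592, sense −
ω_out/ω_in = -1576991/350592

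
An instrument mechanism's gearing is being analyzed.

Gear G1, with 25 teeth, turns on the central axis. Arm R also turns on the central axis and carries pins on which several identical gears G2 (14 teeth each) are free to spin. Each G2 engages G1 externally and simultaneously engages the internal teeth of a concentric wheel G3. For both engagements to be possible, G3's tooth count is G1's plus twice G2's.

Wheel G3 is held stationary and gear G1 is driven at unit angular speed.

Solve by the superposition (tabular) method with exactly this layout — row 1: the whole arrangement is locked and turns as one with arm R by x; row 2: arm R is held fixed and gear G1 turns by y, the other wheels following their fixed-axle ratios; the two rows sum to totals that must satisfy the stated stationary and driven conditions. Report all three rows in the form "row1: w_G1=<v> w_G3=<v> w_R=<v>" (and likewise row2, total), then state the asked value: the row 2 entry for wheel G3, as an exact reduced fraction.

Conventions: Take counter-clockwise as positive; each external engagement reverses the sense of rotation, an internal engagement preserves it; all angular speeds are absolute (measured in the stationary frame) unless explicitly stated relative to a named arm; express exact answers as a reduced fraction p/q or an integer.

topology: planetary set — G1 25T / G2 14T / G3 53T, arm = carrier (Willis)
row 1 (train locked, turned with arm): all members turn x
superposition row 2 [arm held]: sun y, ring −(25/53)·y, arm 0
boundary: total ω_ring = x − (25/53)·y = 0 and total ω_sun = x + y = 1  ⇒  y = 53/78, x = 25/78
row 2 ring = −(25/53)·53/78 = -25/78
totals (row 1 + row 2): sun 25/78 + 53/78 = 1, ring 25/78 + (-25/78) = 0, arm 25/78 + 0 = 25/78
asked cell (row2, ring) = -25/78

row1: w_G1=25/78 w_G3=25/78 w_R=25/78
row2: w_G1=53/78 w_G3=-25/78 w_R=0
total: w_G1=1 w_G3=0 w_R=25/78
asked value: -25/78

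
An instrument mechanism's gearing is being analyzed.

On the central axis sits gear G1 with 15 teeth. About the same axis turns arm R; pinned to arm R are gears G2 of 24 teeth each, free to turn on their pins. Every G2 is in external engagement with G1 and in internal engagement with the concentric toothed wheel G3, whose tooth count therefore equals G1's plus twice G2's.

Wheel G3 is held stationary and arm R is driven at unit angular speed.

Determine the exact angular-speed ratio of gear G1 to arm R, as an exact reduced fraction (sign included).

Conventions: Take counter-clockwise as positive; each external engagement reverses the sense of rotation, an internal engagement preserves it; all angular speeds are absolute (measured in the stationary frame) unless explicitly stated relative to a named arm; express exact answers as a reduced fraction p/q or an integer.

26/5

topology: planetary set — G1 15T / G2 24T / G3 63T, arm = carrier (Willis)
ring teeth: 15 + 2·24 = 63
15(ω_sun−ω_arm) = −63(ω_ring−ω_arm),  ω_ring = 0, ω_arm = 1
ω_sun = 1 − (63/15)(0−1) = 26/5
ω_out/ω_in = 26/5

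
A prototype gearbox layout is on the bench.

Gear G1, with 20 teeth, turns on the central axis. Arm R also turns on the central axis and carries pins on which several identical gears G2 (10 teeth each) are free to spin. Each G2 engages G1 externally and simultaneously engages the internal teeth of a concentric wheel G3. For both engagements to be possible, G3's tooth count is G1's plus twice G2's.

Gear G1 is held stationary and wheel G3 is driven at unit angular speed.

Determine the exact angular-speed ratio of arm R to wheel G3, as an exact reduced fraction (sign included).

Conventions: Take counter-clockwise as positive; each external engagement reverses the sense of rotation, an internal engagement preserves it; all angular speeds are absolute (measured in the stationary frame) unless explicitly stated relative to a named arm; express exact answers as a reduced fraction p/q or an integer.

recognized (axles ride arm R): planetary set, 20/10/40 teeth
ring teeth: 20 + 2·10 = 40
20(ω_sun−ω_arm) = −40(ω_ring−ω_arm),  ω_sun = 0, ω_ring = 1
20(0−ω_arm) = −40(1−ω_arm)  ⇒  60·ω_arm = 40  ⇒  ω_arm = 2/3
ω_out/ω_in = 2/3

2/3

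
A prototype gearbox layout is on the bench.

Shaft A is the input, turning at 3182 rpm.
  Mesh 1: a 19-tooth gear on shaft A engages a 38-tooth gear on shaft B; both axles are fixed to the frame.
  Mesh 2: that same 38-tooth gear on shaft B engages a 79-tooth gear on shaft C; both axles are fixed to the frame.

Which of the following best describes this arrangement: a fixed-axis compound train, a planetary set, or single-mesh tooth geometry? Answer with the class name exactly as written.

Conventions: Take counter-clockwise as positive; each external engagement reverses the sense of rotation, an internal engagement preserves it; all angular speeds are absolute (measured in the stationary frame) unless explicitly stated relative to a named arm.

fixed-axis compound train

class = fixed-axis compound train [2 meshes; 2 ratios multiply, 2 sense flips]
classification: fixed-axis compound train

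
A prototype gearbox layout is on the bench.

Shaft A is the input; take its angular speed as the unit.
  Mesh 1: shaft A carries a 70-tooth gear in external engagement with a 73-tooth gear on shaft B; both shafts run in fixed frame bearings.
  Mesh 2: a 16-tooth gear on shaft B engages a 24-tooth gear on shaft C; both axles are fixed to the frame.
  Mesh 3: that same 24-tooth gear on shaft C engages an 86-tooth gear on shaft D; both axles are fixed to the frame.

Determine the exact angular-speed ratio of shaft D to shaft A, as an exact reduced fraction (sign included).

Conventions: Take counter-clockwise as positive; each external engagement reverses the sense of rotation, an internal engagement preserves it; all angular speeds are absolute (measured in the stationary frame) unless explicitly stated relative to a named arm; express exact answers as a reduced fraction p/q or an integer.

-560/3139

class = fixed-axis compound train [3 meshes; 3 ratios multiply, 3 sense flips]
mesh 1 [70T→73T]: running ratio 70/73, sense −
mesh 2 [16T→24T]: running ratio 140/219, sense +
mesh 3 [24T→86T]: running ratio 560/3139, sense −
ω_out/ω_in = -560/3139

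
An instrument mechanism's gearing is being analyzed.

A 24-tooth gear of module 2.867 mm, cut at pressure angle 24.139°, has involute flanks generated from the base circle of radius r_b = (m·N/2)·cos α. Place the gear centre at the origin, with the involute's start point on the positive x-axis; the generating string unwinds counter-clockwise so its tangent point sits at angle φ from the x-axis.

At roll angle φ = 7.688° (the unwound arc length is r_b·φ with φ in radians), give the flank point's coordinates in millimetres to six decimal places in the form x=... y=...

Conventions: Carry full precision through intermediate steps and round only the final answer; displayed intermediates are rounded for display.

single-mesh involute tooth geometry (24T wheel at module 2.867)
pitch radius r_p = m·N/2 = 2.867·24/2 = 34.404000
base radius r_b = r_p·cos α = 34.404000·cos 24.139° = 31.395577
roll angle φ = 7.688° = 0.13418091 rad
x = r_b·(cos φ + φ·sin φ) = 31.676938
y = r_b·(sin φ − φ·cos φ) = 0.025237

x=31.676938 y=0.025237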